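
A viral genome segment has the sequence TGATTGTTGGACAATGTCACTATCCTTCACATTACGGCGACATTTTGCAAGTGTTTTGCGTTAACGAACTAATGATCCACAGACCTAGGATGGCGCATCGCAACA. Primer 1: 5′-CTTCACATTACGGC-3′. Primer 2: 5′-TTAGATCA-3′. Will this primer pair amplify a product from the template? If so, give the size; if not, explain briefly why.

No product — primer 2 has no binding site in the template.

Primer 2 (TTAGATCA) does not match the top strand, and its reverse complement TGATCTAA does not match either.
With no annealing site for primer 2, no amplification occurs.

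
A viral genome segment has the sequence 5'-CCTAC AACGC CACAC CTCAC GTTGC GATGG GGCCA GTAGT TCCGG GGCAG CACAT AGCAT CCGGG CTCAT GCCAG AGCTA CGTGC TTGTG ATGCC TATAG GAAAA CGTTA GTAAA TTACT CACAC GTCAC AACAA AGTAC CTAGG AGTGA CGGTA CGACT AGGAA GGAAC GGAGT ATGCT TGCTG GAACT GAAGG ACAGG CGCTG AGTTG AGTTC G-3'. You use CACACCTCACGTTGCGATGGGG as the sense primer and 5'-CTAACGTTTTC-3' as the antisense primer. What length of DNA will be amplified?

The forward primer matches the template at positions 11–32.
Taking the reverse complement of CTAACGTTTTC gives GAAAACGTTAG, found at positions 101–111 on the template; the primer anneals here to the top strand with its 3' end pointing upstream.
Product length = (reverse-primer end) − (forward-primer start) + 1 = 111 − 11 + 1 = 101 bp.

101 bp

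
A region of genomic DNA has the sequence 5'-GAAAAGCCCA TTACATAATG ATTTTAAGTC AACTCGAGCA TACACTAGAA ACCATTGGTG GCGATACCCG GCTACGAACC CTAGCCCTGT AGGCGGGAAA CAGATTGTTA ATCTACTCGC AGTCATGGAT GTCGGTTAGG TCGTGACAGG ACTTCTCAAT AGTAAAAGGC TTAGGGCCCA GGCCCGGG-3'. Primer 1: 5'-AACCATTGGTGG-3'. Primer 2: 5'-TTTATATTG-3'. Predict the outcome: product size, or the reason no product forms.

No product — primer 2 has no binding site in the template.

Primer 2 (TTTATATTG) does not match the top strand, and its reverse complement CAATATAAA does not match either.
With no annealing site for primer 2, no amplification occurs.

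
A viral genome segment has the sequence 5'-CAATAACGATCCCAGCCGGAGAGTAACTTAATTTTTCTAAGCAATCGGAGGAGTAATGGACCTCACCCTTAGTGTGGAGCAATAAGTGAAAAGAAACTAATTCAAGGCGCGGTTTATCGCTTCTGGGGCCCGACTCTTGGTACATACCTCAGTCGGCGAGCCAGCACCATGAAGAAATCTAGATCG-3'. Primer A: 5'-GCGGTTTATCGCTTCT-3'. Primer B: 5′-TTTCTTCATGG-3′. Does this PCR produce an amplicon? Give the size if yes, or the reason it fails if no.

Primer A (GCGGTTTATCGCTTCT) matches the top strand at positions 109–124; it acts as a forward primer.
Primer B's reverse complement is CCATGAAGAAA, matching the top strand at positions 167–177; it acts as a reverse primer.
The 3' ends face each other across positions 109–177, giving a 69 bp product.

Yes — a 69 bp product.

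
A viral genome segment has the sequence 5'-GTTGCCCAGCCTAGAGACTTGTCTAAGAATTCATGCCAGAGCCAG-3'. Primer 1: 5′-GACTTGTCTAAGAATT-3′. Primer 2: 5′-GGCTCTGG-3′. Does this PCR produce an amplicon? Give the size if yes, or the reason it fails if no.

Yes — a 28 bp product.

Primer 1 (GACTTGTCTAAGAATT) matches the top strand at positions 16–31; it acts as a forward primer.
Primer 2's reverse complement is CCAGAGCC, matching the top strand at positions 36–43; it acts as a reverse primer.
The 3' ends face each other across positions 16–43, giving a 28 bp product.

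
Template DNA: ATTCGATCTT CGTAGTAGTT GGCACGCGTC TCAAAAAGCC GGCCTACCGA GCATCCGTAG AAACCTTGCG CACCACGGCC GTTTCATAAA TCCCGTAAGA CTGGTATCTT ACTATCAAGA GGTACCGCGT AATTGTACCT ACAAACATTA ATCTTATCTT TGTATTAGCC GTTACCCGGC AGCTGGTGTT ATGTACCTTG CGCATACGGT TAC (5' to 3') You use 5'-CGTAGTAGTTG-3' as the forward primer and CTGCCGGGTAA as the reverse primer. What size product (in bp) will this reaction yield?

172 bp

The forward primer matches the template at positions 11–21.
Taking the reverse complement of CTGCCGGGTAA gives TTACCCGGCAG, found at positions 172–182 on the template; the primer anneals here to the top strand with its 3' end pointing upstream.
Product length = (reverse-primer end) − (forward-primer start) + 1 = 182 − 11 + 1 = 172 bp.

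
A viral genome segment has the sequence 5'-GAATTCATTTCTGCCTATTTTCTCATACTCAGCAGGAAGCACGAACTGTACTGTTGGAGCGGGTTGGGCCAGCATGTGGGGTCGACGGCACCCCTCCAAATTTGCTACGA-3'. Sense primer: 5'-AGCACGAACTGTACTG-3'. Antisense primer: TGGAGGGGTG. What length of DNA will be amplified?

61 bp

The forward primer matches the template at positions 38–53.
Reverse complement of the reverse primer: CACCCCTCCA. This occurs on the top strand at positions 89–98.
Product length = (reverse-primer end) − (forward-primer start) + 1 = 98 − 38 + 1 = 61 bp.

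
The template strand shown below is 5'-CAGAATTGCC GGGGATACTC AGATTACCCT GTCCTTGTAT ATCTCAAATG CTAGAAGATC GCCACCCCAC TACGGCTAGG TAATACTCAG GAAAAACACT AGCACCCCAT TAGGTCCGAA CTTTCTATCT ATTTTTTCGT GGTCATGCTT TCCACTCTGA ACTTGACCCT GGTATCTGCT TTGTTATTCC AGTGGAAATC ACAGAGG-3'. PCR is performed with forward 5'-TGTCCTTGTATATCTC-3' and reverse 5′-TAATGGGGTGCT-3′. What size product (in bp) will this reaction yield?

Scanning the template, TGTCCTTGTATATCTC occurs at positions 30–45; this primer anneals to the bottom strand there with its 3' end pointing downstream.
Reverse complement of the reverse primer: AGCACCCCATTA. This occurs on the top strand at positions 101–112.
The product runs from position 30 to position 112, so its length is 112 − 30 + 1 = 83 bp.

83 bp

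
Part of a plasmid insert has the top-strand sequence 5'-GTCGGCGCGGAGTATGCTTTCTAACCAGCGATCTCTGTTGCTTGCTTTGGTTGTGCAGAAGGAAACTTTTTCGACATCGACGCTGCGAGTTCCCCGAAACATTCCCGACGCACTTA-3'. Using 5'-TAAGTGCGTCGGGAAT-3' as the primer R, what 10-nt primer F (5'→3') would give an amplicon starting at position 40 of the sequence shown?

The reverse primer's reverse complement ATTCCCGACGCACTTA matches the template at positions 101–116; the product starts at position 40.
The forward primer is identical to the top strand over positions 40–49: GCTTGCTTTG.

5'-GCTTGCTTTG-3'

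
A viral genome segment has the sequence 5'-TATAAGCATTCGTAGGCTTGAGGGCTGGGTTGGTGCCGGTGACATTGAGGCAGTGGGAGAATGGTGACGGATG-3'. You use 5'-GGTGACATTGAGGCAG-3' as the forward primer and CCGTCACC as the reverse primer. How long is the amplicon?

33 bp

Forward primer GGTGACATTGAGGCAG is found on the top strand at positions 38–53.
Taking the reverse complement of CCGTCACC gives GGTGACGG, found at positions 63–70 on the template; the primer anneals here to the top strand with its 3' end pointing upstream.
The product runs from position 38 to position 70, so its length is 70 − 38 + 1 = 33 bp.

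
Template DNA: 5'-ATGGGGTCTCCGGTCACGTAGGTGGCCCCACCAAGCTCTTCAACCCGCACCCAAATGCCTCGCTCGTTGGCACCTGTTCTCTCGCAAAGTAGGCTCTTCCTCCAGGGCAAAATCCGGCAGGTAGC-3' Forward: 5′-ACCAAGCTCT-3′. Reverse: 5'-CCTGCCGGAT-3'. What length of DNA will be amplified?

Scanning the template, ACCAAGCTCT occurs at positions 30–39; this primer anneals to the bottom strand there with its 3' end pointing downstream.
Reverse complement of the reverse primer: ATCCGGCAGG. This occurs on the top strand at positions 112–121.
Amplicon spans positions 30–121: 92 bp.

92 bp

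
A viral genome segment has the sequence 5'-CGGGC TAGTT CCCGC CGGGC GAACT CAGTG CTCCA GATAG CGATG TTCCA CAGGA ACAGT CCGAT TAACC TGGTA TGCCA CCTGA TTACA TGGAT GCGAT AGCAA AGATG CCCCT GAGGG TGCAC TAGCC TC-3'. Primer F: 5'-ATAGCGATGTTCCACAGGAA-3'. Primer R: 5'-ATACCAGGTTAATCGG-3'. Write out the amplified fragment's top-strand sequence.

The forward primer matches the template at positions 37–56.
The reverse primer's reverse complement is CCGATTAACCTGGTAT, which matches the template at positions 61–76.
The product is the template from position 37 through 76 (40 bp).

5'-ATAGCGATGTTCCACAGGAACAGTCCGATTAACCTGGTAT-3'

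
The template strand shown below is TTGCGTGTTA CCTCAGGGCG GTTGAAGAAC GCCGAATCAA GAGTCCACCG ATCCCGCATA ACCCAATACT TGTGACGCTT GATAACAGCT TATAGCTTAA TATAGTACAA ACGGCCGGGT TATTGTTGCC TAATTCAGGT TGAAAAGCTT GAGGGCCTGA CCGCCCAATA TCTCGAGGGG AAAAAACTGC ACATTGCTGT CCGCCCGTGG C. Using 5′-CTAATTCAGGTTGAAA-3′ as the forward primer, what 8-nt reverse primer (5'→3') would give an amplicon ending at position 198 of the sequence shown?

5'-AGCAATGT-3'

The forward primer binds at positions 130–145; the product's 3' end on the top strand is position 198.
The reverse primer anneals to the top strand over positions 191–198, i.e. to ACATTGCT.
Its sequence written 5'→3' is the reverse complement: AGCAATGT.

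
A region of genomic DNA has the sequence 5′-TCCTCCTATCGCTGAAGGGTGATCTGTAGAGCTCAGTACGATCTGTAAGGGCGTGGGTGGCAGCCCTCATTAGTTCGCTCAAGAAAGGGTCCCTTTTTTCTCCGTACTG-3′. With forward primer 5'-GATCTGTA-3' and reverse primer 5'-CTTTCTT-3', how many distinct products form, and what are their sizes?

The forward primer GATCTGTA matches the top strand at positions 21–28, 40–47.
The reverse primer's reverse complement is AAGAAAG, matching at positions 81–87.
Each forward site pairs with the reverse site to give a product ending at position 87: sizes 67, 48 bp.

Two products: 67 bp, 48 bp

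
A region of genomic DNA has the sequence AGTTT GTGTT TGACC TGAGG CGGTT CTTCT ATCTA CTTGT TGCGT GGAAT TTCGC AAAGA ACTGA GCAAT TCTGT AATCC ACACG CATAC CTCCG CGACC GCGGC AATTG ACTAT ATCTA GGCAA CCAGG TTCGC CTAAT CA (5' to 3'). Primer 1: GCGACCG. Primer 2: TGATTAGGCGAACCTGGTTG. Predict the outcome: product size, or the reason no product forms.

Primer 1 (GCGACCG) matches the top strand at positions 95–101; it acts as a forward primer.
Primer 2's reverse complement is CAACCAGGTTCGCCTAATCA, matching the top strand at positions 123–142; it acts as a reverse primer.
The 3' ends face each other across positions 95–142, giving a 48 bp product.

Yes — a 48 bp product.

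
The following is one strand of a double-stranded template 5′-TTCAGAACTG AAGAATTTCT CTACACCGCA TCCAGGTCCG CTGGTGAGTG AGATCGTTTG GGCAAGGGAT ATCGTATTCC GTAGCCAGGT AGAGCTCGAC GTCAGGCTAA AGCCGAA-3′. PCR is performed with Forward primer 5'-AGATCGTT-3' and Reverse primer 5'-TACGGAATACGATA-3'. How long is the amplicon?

Scanning the template, AGATCGTT occurs at positions 51–58; this primer anneals to the bottom strand there with its 3' end pointing downstream.
Taking the reverse complement of TACGGAATACGATA gives TATCGTATTCCGTA, found at positions 70–83 on the template; the primer anneals here to the top strand with its 3' end pointing upstream.
The product runs from position 51 to position 83, so its length is 83 − 51 + 1 = 33 bp.

33 bp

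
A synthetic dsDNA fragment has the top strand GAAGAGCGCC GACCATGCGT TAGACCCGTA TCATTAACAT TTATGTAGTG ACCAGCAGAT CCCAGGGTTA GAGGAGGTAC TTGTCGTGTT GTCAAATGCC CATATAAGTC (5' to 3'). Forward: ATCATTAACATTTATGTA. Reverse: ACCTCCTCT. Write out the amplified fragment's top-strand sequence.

5'-ATCATTAACATTTATGTAGTGACCAGCAGATCCCAGGGTTAGAGGAGGT-3'

Forward primer ATCATTAACATTTATGTA is found on the top strand at positions 30–47.
The reverse primer's reverse complement is AGAGGAGGT, which matches the template at positions 70–78.
The product is the template from position 30 through 78 (49 bp).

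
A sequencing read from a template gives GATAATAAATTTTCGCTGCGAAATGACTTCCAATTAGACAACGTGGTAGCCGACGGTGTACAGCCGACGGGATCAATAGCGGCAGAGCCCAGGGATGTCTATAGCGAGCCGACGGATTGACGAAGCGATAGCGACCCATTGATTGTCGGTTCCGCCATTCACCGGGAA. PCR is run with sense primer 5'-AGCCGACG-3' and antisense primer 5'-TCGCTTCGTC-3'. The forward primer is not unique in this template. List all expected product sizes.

81 bp, 67 bp, 22 bp

The forward primer AGCCGACG matches the top strand at positions 48–55, 62–69, 107–114.
The reverse primer's reverse complement is GACGAAGCGA, matching at positions 119–128.
Each forward site pairs with the reverse site to give a product ending at position 128: sizes 81, 67, 22 bp.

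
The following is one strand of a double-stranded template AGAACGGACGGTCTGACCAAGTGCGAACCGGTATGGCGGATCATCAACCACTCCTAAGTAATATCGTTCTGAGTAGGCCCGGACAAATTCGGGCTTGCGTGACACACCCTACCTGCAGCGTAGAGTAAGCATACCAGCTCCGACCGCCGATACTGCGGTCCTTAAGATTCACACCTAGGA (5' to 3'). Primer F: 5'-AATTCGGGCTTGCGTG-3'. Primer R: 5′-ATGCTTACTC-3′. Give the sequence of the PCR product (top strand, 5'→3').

The forward primer matches the template at positions 86–101.
Taking the reverse complement of ATGCTTACTC gives GAGTAAGCAT, found at positions 123–132 on the template; the primer anneals here to the top strand with its 3' end pointing upstream.
The product is the template from position 86 through 132 (47 bp).

5'-AATTCGGGCTTGCGTGACACACCCTACCTGCAGCGTAGAGTAAGCAT-3'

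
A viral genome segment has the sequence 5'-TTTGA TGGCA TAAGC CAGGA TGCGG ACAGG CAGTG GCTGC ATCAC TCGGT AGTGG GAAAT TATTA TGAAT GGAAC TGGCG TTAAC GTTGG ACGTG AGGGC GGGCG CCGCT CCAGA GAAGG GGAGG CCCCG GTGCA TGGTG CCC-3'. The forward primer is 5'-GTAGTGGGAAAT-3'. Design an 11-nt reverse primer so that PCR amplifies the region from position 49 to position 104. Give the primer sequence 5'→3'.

5'-GCCCGCCCTCA-3'

The product's 3' end on the top strand is position 104.
The reverse primer anneals to the top strand over positions 94–104, i.e. to TGAGGGCGGGC.
Its sequence written 5'→3' is the reverse complement: GCCCGCCCTCA.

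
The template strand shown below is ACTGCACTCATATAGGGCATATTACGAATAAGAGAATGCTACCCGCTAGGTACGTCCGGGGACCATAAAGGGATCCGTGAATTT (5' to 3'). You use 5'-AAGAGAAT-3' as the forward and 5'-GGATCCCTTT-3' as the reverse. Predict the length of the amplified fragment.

47 bp

Forward primer AAGAGAAT is found on the top strand at positions 30–37.
Taking the reverse complement of GGATCCCTTT gives AAAGGGATCC, found at positions 67–76 on the template; the primer anneals here to the top strand with its 3' end pointing upstream.
The product runs from position 30 to position 76, so its length is 76 − 30 + 1 = 47 bp.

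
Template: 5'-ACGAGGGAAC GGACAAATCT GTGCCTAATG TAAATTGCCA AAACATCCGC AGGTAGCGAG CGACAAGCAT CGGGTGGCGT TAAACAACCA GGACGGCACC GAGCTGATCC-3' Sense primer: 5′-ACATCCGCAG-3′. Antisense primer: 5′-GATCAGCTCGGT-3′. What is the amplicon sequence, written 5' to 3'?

Forward primer ACATCCGCAG is found on the top strand at positions 43–52.
The reverse primer's reverse complement is ACCGAGCTGATC, which matches the template at positions 98–109.
The product is the template from position 43 through 109 (67 bp).

5'-ACATCCGCAGGTAGCGAGCGACAAGCATCGGGTGGCGTTAAACAACCAGGACGGCACCGAGCTGATC-3'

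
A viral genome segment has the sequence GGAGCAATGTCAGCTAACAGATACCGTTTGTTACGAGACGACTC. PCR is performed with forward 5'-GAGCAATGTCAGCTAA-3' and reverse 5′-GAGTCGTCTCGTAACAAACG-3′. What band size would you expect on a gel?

Scanning the template, GAGCAATGTCAGCTAA occurs at positions 2–17; this primer anneals to the bottom strand there with its 3' end pointing downstream.
The reverse primer's reverse complement is CGTTTGTTACGAGACGACTC, which matches the template at positions 25–44.
Product length = (reverse-primer end) − (forward-primer start) + 1 = 44 − 2 + 1 = 43 bp.

43 bp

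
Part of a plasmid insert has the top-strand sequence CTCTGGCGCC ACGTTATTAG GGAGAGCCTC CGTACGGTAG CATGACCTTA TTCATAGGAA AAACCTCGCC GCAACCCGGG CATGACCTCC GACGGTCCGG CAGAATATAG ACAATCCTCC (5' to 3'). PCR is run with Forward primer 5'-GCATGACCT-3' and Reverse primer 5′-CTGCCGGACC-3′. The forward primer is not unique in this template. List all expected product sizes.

64 bp, 24 bp

The forward primer GCATGACCT matches the top strand at positions 40–48, 80–88.
The reverse primer's reverse complement is GGTCCGGCAG, matching at positions 94–103.
Each forward site pairs with the reverse site to give a product ending at position 103: sizes 64, 24 bp.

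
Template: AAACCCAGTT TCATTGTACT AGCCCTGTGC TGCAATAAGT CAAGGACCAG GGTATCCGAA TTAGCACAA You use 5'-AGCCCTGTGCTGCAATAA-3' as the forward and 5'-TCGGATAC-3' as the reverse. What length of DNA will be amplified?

The forward primer matches the template at positions 21–38.
Taking the reverse complement of TCGGATAC gives GTATCCGA, found at positions 52–59 on the template; the primer anneals here to the top strand with its 3' end pointing upstream.
The product runs from position 21 to position 59, so its length is 59 − 21 + 1 = 39 bp.

39 bp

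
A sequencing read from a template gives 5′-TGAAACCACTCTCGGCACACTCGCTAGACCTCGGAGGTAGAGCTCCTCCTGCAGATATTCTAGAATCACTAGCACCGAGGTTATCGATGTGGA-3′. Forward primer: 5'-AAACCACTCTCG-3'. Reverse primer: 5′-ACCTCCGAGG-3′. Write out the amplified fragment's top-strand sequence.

Scanning the template, AAACCACTCTCG occurs at positions 3–14; this primer anneals to the bottom strand there with its 3' end pointing downstream.
Taking the reverse complement of ACCTCCGAGG gives CCTCGGAGGT, found at positions 29–38 on the template; the primer anneals here to the top strand with its 3' end pointing upstream.
The product is the template from position 3 through 38 (36 bp).

5'-AAACCACTCTCGGCACACTCGCTAGACCTCGGAGGT-3'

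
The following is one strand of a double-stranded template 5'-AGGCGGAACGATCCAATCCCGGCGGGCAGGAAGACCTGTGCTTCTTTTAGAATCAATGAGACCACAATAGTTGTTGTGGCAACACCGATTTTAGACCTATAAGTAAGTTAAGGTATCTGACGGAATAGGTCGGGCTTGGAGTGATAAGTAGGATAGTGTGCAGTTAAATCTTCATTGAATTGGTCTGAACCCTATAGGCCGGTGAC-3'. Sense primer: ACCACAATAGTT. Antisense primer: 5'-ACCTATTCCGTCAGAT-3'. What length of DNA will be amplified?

The forward primer matches the template at positions 61–72.
The reverse primer's reverse complement is ATCTGACGGAATAGGT, which matches the template at positions 115–130.
Product length = (reverse-primer end) − (forward-primer start) + 1 = 130 − 61 + 1 = 70 bp.

70 bp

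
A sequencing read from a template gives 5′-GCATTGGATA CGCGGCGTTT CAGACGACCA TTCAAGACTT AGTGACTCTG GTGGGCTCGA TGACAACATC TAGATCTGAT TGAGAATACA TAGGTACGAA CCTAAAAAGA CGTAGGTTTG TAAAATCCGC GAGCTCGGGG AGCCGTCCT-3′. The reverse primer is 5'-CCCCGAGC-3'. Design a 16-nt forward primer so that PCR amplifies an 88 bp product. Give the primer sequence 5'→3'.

5'-GGGCTCGATGACAACA-3'

The reverse primer's reverse complement GCTCGGGG matches the template at positions 133–140, so the product ends at position 140.
An 88 bp product then starts at position 140 − 88 + 1 = 53.
The forward primer is identical to the top strand there: GGGCTCGATGACAACA.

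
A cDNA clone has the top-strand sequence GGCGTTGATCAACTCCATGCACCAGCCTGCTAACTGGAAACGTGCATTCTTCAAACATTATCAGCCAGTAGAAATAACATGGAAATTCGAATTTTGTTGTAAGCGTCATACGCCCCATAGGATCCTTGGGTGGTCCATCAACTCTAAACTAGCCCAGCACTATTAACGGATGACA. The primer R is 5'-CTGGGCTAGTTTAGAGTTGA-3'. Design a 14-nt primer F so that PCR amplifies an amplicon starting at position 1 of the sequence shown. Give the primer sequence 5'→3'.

The reverse primer's reverse complement TCAACTCTAAACTAGCCCAG matches the template at positions 138–157; the product starts at position 1.
The forward primer is identical to the top strand over positions 1–14: GGCGTTGATCAACT.

5'-GGCGTTGATCAACT-3'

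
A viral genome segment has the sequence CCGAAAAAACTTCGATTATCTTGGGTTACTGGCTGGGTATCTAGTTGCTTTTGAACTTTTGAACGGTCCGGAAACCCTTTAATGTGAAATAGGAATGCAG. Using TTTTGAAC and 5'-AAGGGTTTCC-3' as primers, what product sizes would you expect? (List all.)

31 bp, 23 bp

The forward primer TTTTGAAC matches the top strand at positions 49–56, 57–64.
The reverse primer's reverse complement is GGAAACCCTT, matching at positions 70–79.
Each forward site pairs with the reverse site to give a product ending at position 79: sizes 31, 23 bp.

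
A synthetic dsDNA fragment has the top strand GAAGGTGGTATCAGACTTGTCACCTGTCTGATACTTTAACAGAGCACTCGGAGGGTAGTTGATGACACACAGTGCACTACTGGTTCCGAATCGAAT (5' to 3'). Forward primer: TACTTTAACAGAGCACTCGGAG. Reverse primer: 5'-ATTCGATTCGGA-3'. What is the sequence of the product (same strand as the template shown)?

5'-TACTTTAACAGAGCACTCGGAGGGTAGTTGATGACACACAGTGCACTACTGGTTCCGAATCGAAT-3'

Scanning the template, TACTTTAACAGAGCACTCGGAG occurs at positions 32–53; this primer anneals to the bottom strand there with its 3' end pointing downstream.
Taking the reverse complement of ATTCGATTCGGA gives TCCGAATCGAAT, found at positions 85–96 on the template; the primer anneals here to the top strand with its 3' end pointing upstream.
The product is the template from position 32 through 96 (65 bp).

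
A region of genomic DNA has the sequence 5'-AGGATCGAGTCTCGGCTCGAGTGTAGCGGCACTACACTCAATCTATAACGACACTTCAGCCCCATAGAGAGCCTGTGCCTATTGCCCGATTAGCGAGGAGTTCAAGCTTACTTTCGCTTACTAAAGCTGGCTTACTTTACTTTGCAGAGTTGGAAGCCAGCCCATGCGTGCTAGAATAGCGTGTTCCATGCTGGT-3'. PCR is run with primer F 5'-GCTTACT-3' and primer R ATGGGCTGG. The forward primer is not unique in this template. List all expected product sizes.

The forward primer GCTTACT matches the top strand at positions 106–112, 116–122, 130–136.
The reverse primer's reverse complement is CCAGCCCAT, matching at positions 157–165.
Each forward site pairs with the reverse site to give a product ending at position 165: sizes 60, 50, 36 bp.

60 bp, 50 bp, 36 bp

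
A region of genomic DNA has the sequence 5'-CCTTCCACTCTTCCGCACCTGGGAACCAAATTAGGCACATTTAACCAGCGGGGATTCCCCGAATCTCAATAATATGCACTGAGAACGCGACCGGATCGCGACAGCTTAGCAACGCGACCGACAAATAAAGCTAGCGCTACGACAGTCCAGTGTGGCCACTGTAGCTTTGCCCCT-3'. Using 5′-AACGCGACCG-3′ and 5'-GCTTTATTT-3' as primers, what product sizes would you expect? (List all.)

48 bp, 21 bp

The forward primer AACGCGACCG matches the top strand at positions 84–93, 111–120.
The reverse primer's reverse complement is AAATAAAGC, matching at positions 123–131.
Each forward site pairs with the reverse site to give a product ending at position 131: sizes 48, 21 bp.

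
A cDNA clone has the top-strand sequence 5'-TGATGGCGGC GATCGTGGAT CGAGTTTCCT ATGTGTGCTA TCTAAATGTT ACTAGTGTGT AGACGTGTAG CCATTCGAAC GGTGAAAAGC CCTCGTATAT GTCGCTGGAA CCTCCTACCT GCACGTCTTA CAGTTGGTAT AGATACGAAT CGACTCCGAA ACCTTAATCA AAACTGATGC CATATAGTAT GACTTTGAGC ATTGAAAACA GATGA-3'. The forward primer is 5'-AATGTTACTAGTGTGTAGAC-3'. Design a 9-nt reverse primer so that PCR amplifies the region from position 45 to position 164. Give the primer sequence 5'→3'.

5'-AGGTTTCGG-3'

The product's 3' end on the top strand is position 164.
The reverse primer anneals to the top strand over positions 156–164, i.e. to CCGAAACCT.
Its sequence written 5'→3' is the reverse complement: AGGTTTCGG.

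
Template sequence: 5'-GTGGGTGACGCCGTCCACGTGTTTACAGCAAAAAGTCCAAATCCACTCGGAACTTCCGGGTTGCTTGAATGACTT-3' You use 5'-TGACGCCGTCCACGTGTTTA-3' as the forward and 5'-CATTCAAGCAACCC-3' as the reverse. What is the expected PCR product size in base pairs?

66 bp

Scanning the template, TGACGCCGTCCACGTGTTTA occurs at positions 6–25; this primer anneals to the bottom strand there with its 3' end pointing downstream.
Reverse complement of the reverse primer: GGGTTGCTTGAATG. This occurs on the top strand at positions 58–71.
Amplicon spans positions 6–71: 66 bp.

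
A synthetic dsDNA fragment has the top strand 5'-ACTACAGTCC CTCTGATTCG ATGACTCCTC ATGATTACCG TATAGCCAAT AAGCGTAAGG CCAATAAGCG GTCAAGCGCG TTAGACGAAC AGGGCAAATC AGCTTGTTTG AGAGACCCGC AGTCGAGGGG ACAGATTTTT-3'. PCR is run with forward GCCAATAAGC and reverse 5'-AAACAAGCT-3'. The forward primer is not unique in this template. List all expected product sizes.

65 bp, 50 bp

The forward primer GCCAATAAGC matches the top strand at positions 45–54, 60–69.
The reverse primer's reverse complement is AGCTTGTTT, matching at positions 101–109.
Each forward site pairs with the reverse site to give a product ending at position 109: sizes 65, 50 bp.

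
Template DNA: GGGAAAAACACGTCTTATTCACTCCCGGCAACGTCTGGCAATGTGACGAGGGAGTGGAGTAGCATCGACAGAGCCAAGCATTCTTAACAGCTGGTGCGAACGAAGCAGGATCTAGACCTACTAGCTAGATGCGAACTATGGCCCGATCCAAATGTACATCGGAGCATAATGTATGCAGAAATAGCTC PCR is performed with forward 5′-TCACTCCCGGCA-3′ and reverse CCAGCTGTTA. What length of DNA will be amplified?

76 bp

Forward primer TCACTCCCGGCA is found on the top strand at positions 19–30.
The reverse primer's reverse complement is TAACAGCTGG, which matches the template at positions 85–94.
The product runs from position 19 to position 94, so its length is 94 − 19 + 1 = 76 bp.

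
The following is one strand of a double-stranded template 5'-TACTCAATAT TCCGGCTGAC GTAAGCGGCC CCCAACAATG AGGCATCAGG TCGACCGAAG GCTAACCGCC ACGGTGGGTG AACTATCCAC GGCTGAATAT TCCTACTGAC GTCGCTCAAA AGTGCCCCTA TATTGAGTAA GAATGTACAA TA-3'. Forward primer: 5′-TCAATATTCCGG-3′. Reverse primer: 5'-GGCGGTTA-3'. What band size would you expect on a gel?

The forward primer matches the template at positions 4–15.
The reverse primer's reverse complement is TAACCGCC, which matches the template at positions 63–70.
Product length = (reverse-primer end) − (forward-primer start) + 1 = 70 − 4 + 1 = 67 bp.

67 bp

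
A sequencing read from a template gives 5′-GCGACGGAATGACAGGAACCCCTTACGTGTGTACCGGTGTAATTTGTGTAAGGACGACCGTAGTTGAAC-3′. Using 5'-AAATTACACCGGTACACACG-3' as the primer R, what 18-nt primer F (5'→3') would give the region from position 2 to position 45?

The reverse primer's reverse complement CGTGTGTACCGGTGTAATTT matches the template at positions 26–45; the product starts at position 2.
The forward primer is identical to the top strand over positions 2–19: CGACGGAATGACAGGAAC.

5'-CGACGGAATGACAGGAAC-3'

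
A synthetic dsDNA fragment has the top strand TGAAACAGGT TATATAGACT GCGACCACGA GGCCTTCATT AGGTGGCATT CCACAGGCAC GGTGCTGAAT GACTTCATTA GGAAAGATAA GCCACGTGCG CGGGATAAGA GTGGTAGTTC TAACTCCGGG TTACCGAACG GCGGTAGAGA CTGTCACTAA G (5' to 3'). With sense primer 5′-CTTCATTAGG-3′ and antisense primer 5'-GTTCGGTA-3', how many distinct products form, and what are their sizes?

Two products: 106 bp, 67 bp

The forward primer CTTCATTAGG matches the top strand at positions 34–43, 73–82.
The reverse primer's reverse complement is TACCGAAC, matching at positions 132–139.
Each forward site pairs with the reverse site to give a product ending at position 139: sizes 106, 67 bp.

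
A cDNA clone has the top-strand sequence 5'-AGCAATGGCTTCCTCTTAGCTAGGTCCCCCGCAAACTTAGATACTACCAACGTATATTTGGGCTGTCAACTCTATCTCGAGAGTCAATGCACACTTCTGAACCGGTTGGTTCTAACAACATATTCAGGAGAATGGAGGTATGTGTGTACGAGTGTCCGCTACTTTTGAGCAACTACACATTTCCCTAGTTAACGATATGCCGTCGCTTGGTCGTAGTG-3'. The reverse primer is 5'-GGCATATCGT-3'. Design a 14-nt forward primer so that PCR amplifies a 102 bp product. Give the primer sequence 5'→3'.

5'-AACCGGTTGGTTCT-3'

The reverse primer's reverse complement ACGATATGCC matches the template at positions 192–201, so the product ends at position 201.
A 102 bp product then starts at position 201 − 102 + 1 = 100.
The forward primer is identical to the top strand there: AACCGGTTGGTTCT.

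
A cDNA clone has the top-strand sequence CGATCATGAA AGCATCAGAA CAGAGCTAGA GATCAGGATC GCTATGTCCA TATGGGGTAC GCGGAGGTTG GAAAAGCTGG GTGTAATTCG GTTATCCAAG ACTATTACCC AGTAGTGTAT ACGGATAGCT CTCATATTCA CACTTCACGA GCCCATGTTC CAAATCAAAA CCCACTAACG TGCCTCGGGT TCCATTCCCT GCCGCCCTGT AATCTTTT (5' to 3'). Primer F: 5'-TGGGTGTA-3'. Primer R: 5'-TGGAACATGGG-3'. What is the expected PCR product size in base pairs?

Forward primer TGGGTGTA is found on the top strand at positions 78–85.
Reverse complement of the reverse primer: CCCATGTTCCA. This occurs on the top strand at positions 152–162.
Amplicon spans positions 78–162: 85 bp.

85 bp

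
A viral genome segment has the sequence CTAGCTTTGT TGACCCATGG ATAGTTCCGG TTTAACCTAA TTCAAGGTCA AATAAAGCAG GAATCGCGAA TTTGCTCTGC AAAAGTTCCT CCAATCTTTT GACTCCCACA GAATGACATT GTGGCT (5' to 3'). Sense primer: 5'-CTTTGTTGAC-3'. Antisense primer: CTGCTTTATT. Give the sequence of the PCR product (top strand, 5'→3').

Forward primer CTTTGTTGAC is found on the top strand at positions 5–14.
Taking the reverse complement of CTGCTTTATT gives AATAAAGCAG, found at positions 51–60 on the template; the primer anneals here to the top strand with its 3' end pointing upstream.
The product is the template from position 5 through 60 (56 bp).

5'-CTTTGTTGACCCATGGATAGTTCCGGTTTAACCTAATTCAAGGTCAAATAAAGCAG-3'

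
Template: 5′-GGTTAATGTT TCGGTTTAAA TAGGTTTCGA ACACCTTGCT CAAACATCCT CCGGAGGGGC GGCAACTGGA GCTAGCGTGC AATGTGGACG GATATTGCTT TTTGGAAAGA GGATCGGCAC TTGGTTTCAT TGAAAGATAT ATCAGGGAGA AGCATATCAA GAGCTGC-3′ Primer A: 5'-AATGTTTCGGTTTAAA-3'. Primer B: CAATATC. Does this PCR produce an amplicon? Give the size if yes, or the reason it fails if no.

Yes — a 93 bp product.

Primer A (AATGTTTCGGTTTAAA) matches the top strand at positions 5–20; it acts as a forward primer.
Primer B's reverse complement is GATATTG, matching the top strand at positions 91–97; it acts as a reverse primer.
The 3' ends face each other across positions 5–97, giving a 93 bp product.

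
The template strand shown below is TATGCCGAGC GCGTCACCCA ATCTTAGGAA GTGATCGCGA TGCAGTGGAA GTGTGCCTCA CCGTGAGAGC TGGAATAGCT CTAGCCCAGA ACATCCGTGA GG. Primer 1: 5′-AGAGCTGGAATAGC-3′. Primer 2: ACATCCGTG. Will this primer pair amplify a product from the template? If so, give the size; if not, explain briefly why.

No product — both primers anneal to the same strand and extend in the same direction.

Primer 1 (AGAGCTGGAATAGC) matches the top strand at positions 66–79 (3' end points downstream).
Primer 2 (ACATCCGTG) also matches the top strand directly, at positions 91–99 — its reverse complement CACGGATGT is not present.
Both primers anneal to the bottom strand with 3' ends pointing the same way, so neither can prime synthesis back toward the other.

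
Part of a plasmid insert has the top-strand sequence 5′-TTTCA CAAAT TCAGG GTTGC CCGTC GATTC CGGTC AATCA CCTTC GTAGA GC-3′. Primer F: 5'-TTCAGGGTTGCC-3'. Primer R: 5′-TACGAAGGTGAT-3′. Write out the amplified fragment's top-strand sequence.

5'-TTCAGGGTTGCCCGTCGATTCCGGTCAATCACCTTCGTA-3'

The forward primer matches the template at positions 10–21.
Taking the reverse complement of TACGAAGGTGAT gives ATCACCTTCGTA, found at positions 37–48 on the template; the primer anneals here to the top strand with its 3' end pointing upstream.
The product is the template from position 10 through 48 (39 bp).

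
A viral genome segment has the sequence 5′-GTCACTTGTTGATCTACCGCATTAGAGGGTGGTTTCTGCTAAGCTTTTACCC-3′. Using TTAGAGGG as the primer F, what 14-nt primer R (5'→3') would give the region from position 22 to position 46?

5'-AAGCTTAGCAGAAA-3'

The product's 3' end on the top strand is position 46.
The reverse primer anneals to the top strand over positions 33–46, i.e. to TTTCTGCTAAGCTT.
Its sequence written 5'→3' is the reverse complement: AAGCTTAGCAGAAA.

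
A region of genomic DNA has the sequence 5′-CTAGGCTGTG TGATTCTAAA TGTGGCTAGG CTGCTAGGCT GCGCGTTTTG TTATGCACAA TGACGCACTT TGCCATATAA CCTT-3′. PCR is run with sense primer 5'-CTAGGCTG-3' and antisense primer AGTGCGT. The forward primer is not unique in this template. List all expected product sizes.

The forward primer CTAGGCTG matches the top strand at positions 1–8, 26–33, 34–41.
The reverse primer's reverse complement is ACGCACT, matching at positions 63–69.
Each forward site pairs with the reverse site to give a product ending at position 69: sizes 69, 44, 36 bp.

69 bp, 44 bp, 36 bp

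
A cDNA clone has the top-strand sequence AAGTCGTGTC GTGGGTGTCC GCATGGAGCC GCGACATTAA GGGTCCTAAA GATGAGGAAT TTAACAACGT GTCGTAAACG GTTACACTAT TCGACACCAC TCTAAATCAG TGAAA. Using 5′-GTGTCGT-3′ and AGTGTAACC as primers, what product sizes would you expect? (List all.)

83 bp, 20 bp

The forward primer GTGTCGT matches the top strand at positions 6–12, 69–75.
The reverse primer's reverse complement is GGTTACACT, matching at positions 80–88.
Each forward site pairs with the reverse site to give a product ending at position 88: sizes 83, 20 bp.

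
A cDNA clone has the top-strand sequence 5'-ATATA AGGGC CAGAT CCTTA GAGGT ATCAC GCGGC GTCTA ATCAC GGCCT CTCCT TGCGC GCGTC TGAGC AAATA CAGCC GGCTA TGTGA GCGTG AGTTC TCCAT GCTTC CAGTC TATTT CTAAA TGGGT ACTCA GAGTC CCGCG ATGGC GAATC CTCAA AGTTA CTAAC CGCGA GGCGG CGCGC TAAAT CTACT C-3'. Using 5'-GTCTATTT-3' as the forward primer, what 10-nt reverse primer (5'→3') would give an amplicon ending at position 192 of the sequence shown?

The forward primer binds at positions 113–120; the product's 3' end on the top strand is position 192.
The reverse primer anneals to the top strand over positions 183–192, i.e. to CGCTAAATCT.
Its sequence written 5'→3' is the reverse complement: AGATTTAGCG.

5'-AGATTTAGCG-3'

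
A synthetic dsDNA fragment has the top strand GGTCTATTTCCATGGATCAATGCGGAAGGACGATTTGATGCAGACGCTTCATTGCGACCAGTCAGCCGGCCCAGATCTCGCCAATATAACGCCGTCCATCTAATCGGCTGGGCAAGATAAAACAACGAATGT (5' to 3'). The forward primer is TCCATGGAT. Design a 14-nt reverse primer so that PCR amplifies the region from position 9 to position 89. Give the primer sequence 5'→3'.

5'-TTATATTGGCGAGA-3'

The product's 3' end on the top strand is position 89.
The reverse primer anneals to the top strand over positions 76–89, i.e. to TCTCGCCAATATAA.
Its sequence written 5'→3' is the reverse complement: TTATATTGGCGAGA.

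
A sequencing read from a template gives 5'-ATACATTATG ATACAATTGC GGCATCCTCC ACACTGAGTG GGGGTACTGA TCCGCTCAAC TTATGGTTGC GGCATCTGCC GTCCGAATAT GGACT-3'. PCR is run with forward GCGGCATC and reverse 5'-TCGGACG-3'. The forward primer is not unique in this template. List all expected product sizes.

The forward primer GCGGCATC matches the top strand at positions 19–26, 69–76.
The reverse primer's reverse complement is CGTCCGA, matching at positions 80–86.
Each forward site pairs with the reverse site to give a product ending at position 86: sizes 68, 18 bp.

68 bp, 18 bp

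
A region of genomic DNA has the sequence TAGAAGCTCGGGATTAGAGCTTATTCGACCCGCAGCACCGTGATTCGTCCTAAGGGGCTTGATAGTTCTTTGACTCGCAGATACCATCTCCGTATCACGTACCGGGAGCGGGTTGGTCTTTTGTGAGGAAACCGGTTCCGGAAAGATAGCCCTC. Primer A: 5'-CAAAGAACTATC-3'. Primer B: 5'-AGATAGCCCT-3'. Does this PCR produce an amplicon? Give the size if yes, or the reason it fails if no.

Primer A (CAAAGAACTATC) has reverse complement GATAGTTCTTTG, which matches the top strand at positions 61–72; primer A anneals to the top strand there with its 3' end pointing upstream toward position 61.
Primer B (AGATAGCCCT) matches the top strand directly at positions 144–153; it anneals to the bottom strand with its 3' end pointing downstream toward position 153.
The 3' ends diverge (primer A extends toward position 1, primer B toward position 154), so the primers never converge on a shared product.

No product — the primers' 3' ends point away from each other.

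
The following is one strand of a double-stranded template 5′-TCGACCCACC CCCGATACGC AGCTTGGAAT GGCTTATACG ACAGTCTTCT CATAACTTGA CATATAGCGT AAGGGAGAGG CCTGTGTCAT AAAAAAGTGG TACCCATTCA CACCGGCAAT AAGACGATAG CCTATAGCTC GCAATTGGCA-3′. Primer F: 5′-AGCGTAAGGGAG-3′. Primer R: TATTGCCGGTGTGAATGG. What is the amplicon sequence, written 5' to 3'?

Forward primer AGCGTAAGGGAG is found on the top strand at positions 66–77.
The reverse primer's reverse complement is CCATTCACACCGGCAATA, which matches the template at positions 104–121.
The product is the template from position 66 through 121 (56 bp).

5'-AGCGTAAGGGAGAGGCCTGTGTCATAAAAAAGTGGTACCCATTCACACCGGCAATA-3'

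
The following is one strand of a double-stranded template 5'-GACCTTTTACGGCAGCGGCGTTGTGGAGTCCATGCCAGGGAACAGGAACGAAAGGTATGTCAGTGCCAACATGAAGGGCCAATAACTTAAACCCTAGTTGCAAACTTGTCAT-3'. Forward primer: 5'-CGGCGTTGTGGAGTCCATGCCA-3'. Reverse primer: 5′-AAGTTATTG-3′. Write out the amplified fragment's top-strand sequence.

The forward primer matches the template at positions 16–37.
Taking the reverse complement of AAGTTATTG gives CAATAACTT, found at positions 80–88 on the template; the primer anneals here to the top strand with its 3' end pointing upstream.
The product is the template from position 16 through 88 (73 bp).

5'-CGGCGTTGTGGAGTCCATGCCAGGGAACAGGAACGAAAGGTATGTCAGTGCCAACATGAAGGGCCAATAACTT-3'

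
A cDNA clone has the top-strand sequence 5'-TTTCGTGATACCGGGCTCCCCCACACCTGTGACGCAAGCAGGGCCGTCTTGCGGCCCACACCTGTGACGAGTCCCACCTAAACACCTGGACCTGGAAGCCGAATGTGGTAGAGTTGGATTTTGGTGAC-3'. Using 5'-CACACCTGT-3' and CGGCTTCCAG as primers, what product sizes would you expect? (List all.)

The forward primer CACACCTGT matches the top strand at positions 22–30, 57–65.
The reverse primer's reverse complement is CTGGAAGCCG, matching at positions 92–101.
Each forward site pairs with the reverse site to give a product ending at position 101: sizes 80, 45 bp.

80 bp, 45 bp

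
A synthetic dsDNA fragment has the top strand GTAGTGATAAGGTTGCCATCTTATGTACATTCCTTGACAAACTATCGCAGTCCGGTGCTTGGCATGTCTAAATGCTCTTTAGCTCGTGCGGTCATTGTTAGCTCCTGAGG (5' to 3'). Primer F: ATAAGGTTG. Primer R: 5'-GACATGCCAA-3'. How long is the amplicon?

Forward primer ATAAGGTTG is found on the top strand at positions 7–15.
Taking the reverse complement of GACATGCCAA gives TTGGCATGTC, found at positions 59–68 on the template; the primer anneals here to the top strand with its 3' end pointing upstream.
Amplicon spans positions 7–68: 62 bp.

62 bp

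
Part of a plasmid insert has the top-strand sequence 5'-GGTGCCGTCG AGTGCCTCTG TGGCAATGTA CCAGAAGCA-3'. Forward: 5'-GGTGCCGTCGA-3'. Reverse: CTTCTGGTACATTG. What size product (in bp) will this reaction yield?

The forward primer matches the template at positions 1–11.
Reverse complement of the reverse primer: CAATGTACCAGAAG. This occurs on the top strand at positions 24–37.
Product length = (reverse-primer end) − (forward-primer start) + 1 = 37 − 1 + 1 = 37 bp.

37 bp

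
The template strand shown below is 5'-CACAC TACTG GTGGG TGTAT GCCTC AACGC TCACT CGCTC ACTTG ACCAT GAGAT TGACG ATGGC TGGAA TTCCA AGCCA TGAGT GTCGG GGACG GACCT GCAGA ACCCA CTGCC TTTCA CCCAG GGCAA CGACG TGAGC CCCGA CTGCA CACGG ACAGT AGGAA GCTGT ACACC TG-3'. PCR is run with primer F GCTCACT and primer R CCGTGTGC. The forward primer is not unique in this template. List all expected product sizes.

The forward primer GCTCACT matches the top strand at positions 29–35, 37–43.
The reverse primer's reverse complement is GCACACGG, matching at positions 148–155.
Each forward site pairs with the reverse site to give a product ending at position 155: sizes 127, 119 bp.

127 bp, 119 bp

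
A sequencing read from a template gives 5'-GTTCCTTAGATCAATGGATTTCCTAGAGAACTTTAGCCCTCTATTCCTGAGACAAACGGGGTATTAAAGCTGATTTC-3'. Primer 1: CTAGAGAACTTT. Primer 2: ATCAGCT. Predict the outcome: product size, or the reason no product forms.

Primer 1 (CTAGAGAACTTT) matches the top strand at positions 23–34; it acts as a forward primer.
Primer 2's reverse complement is AGCTGAT, matching the top strand at positions 68–74; it acts as a reverse primer.
The 3' ends face each other across positions 23–74, giving a 52 bp product.

Yes — a 52 bp product.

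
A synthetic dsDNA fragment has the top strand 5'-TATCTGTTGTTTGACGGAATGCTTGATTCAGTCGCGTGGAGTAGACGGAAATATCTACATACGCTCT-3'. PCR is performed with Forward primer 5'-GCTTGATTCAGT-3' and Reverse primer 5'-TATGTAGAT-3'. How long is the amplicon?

41 bp

Forward primer GCTTGATTCAGT is found on the top strand at positions 21–32.
Reverse complement of the reverse primer: ATCTACATA. This occurs on the top strand at positions 53–61.
The product runs from position 21 to position 61, so its length is 61 − 21 + 1 = 41 bp.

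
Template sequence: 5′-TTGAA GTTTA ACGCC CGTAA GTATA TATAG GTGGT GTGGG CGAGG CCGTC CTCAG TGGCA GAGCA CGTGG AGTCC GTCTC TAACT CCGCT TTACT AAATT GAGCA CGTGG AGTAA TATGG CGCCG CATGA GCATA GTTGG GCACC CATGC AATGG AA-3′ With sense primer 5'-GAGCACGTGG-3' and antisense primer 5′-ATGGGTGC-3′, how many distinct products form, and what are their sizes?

Two products: 88 bp, 48 bp

The forward primer GAGCACGTGG matches the top strand at positions 61–70, 101–110.
The reverse primer's reverse complement is GCACCCAT, matching at positions 141–148.
Each forward site pairs with the reverse site to give a product ending at position 148: sizes 88, 48 bp.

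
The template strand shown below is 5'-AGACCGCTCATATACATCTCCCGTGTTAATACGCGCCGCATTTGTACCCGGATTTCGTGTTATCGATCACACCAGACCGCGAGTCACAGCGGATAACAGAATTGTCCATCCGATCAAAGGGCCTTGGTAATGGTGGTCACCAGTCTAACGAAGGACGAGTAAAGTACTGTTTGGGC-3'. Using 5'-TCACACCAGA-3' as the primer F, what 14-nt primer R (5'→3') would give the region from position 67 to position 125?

The product's 3' end on the top strand is position 125.
The reverse primer anneals to the top strand over positions 112–125, i.e. to GATCAAAGGGCCTT.
Its sequence written 5'→3' is the reverse complement: AAGGCCCTTTGATC.

5'-AAGGCCCTTTGATC-3'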